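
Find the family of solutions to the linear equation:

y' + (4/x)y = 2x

Using integrating factor method:

General solution: y = (1/3)x^2 + Cx^(-4)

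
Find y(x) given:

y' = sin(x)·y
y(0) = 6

General solution: y = Ce^(-cos(x))
Applying IC y(0) = 6:
Particular solution: y = 6e^(1-cos(x))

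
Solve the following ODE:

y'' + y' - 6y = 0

Characteristic equation: r² + r - 6 = 0
Roots: r = 2, -3 (distinct real)
General solution: y = C₁e^(2x) + C₂e^(-3x)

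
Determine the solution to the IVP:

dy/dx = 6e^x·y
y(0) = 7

General solution: y = Ce^(6e^x)
Applying IC y(0) = 7:
Particular solution: y = 7e^(6(e^x - 1))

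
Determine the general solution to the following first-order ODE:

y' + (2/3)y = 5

Using integrating factor method:

General solution: y = 15/2 + Ce^(-2x/3)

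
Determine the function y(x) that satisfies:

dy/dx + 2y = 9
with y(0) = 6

General solution: y = 9/2 + Ce^(-2x)
Applying y(0) = 6: C = 6 - 9/2 = 3/2
Particular solution: y = 9/2 + (3/2)e^(-2x)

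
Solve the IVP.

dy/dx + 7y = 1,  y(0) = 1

General solution: y = 1/7 + Ce^(-7x)
Applying y(0) = 1: C = 1 - 1/7 = 6/7
Particular solution: y = 1/7 + (6/7)e^(-7x)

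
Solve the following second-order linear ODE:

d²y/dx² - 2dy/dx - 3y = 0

Characteristic equation: r² - 2r - 3 = 0
Roots: r = 3, -1 (distinct real)
General solution: y = C₁e^(3x) + C₂e^(-x)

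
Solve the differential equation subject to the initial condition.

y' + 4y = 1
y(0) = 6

General solution: y = 1/4 + Ce^(-4x)
Applying y(0) = 6: C = 6 - 1/4 = 23/4
Particular solution: y = 1/4 + (23/4)e^(-4x)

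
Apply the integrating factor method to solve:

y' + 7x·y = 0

Using integrating factor method:

General solution: y = Ce^(-7x^2/2)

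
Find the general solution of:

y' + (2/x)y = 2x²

Using integrating factor method:

General solution: y = (2/5)x^3 + Cx^(-2)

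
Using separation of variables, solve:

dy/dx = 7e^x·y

Separating variables and integrating:
ln|y| = 7e^x + C

General solution: y = Ce^(7e^x)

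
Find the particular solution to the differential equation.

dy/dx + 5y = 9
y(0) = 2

General solution: y = 9/5 + Ce^(-5x)
Applying y(0) = 2: C = 2 - 9/5 = 1/5
Particular solution: y = 9/5 + (1/5)e^(-5x)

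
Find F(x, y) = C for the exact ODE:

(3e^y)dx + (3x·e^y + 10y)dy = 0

Verify exactness: ∂M/∂y = ∂N/∂x ✓
Find F(x,y) such that ∂F/∂x = M, ∂F/∂y = N
Solution: 3x·e^y + 5y² = C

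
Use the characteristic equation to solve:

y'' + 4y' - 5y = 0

Characteristic equation: r² + 4r - 5 = 0
Roots: r = 1, -5 (distinct real)
General solution: y = C₁e^x + C₂e^(-5x)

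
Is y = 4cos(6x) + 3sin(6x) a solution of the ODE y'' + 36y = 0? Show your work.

Verification:
y'' = -144cos(6x) - 108sin(6x)
y'' + 36y = 0 ✓

Yes, it is a solution.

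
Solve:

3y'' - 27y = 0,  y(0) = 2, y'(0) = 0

General solution: y = C₁e^(3x) + C₂e^(-3x)
Applying ICs: C₁ = 1, C₂ = 1
Particular solution: y = e^(3x) + e^(-3x)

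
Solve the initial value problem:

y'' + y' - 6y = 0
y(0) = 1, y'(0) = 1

General solution: y = C₁e^(2x) + C₂e^(-3x)
Applying ICs: C₁ = 4/5, C₂ = 1/5
Particular solution: y = (4/5)e^(2x) + (1/5)e^(-3x)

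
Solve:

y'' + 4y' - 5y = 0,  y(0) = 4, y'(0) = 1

General solution: y = C₁e^x + C₂e^(-5x)
Applying ICs: C₁ = 7/2, C₂ = 1/2
Particular solution: y = (7/2)e^x + (1/2)e^(-5x)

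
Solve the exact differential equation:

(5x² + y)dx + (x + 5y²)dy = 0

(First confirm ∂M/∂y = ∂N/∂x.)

Verify exactness: ∂M/∂y = ∂N/∂x ✓
Find F(x,y) such that ∂F/∂x = M, ∂F/∂y = N
Solution: 5x³/3 + xy + 5y³/3 = C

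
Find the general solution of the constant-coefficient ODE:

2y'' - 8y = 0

Characteristic equation: 2r² - 8 = 0
Divide by 2: r² - 4 = 0
Roots: r = 2, -2 (distinct real)
General solution: y = C₁e^(2x) + C₂e^(-2x)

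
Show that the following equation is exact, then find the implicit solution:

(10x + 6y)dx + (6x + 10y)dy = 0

Verify exactness: ∂M/∂y = ∂N/∂x ✓
Find F(x,y) such that ∂F/∂x = M, ∂F/∂y = N
Solution: 5x² + 6xy + 5y² = C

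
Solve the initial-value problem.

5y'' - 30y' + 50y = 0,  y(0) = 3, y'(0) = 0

General solution: y = e^(3x)(C₁cos(x) + C₂sin(x))
Complex roots r = 3 ± i
Applying ICs: C₁ = 3, C₂ = -9
Particular solution: y = e^(3x)(3cos(x) - 9sin(x))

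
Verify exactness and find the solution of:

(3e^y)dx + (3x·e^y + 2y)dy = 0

Verify exactness: ∂M/∂y = ∂N/∂x ✓
Find F(x,y) such that ∂F/∂x = M, ∂F/∂y = N
Solution: 3x·e^y + y² = C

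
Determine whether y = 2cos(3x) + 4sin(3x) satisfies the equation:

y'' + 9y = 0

Verification:
y'' = -18cos(3x) - 36sin(3x)
y'' + 9y = 0 ✓

Yes, it is a solution.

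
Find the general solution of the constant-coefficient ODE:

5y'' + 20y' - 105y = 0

Characteristic equation: 5r² + 20r - 105 = 0
Divide by 5: r² + 4r - 21 = 0
Roots: r = 3, -7 (distinct real)
General solution: y = C₁e^(3x) + C₂e^(-7x)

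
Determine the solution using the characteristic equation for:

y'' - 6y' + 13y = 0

Characteristic equation: r² - 6r + 13 = 0
Roots: r = 3 ± 2i (complex conjugates)
General solution: y = e^(3x)(C₁cos(2x) + C₂sin(2x))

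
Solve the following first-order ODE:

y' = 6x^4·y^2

Separating variables and integrating:
-1/y = 6x^5/5 + C

General solution: y^-1 = (-6/5)x^5 + C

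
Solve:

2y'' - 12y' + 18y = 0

Characteristic equation: 2r² - 12r + 18 = 0
Divide by 2: r² - 6r + 9 = 0
Factored: (r - 3)² = 0
Repeated root: r = 3
General solution: y = (C₁ + C₂x)e^(3x)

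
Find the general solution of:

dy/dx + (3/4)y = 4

Using integrating factor method:

General solution: y = 16/3 + Ce^(-3x/4)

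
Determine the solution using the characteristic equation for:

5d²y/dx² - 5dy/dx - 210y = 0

Characteristic equation: 5r² - 5r - 210 = 0
Divide by 5: r² - r - 42 = 0
Roots: r = 7, -6 (distinct real)
General solution: y = C₁e^(7x) + C₂e^(-6x)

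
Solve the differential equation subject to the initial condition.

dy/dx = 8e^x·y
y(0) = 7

General solution: y = Ce^(8e^x)
Applying IC y(0) = 7:
Particular solution: y = 7e^(8(e^x - 1))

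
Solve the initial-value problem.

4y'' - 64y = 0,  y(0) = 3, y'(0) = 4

General solution: y = C₁e^(4x) + C₂e^(-4x)
Applying ICs: C₁ = 2, C₂ = 1
Particular solution: y = 2e^(4x) + e^(-4x)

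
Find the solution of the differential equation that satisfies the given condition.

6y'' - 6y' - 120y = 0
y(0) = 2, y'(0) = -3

General solution: y = C₁e^(5x) + C₂e^(-4x)
Applying ICs: C₁ = 5/9, C₂ = 13/9
Particular solution: y = (5/9)e^(5x) + (13/9)e^(-4x)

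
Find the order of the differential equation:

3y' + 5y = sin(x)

The order is 1 (highest derivative is of order 1).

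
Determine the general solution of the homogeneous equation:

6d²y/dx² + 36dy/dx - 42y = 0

Characteristic equation: 6r² + 36r - 42 = 0
Divide by 6: r² + 6r - 7 = 0
Roots: r = 1, -7 (distinct real)
General solution: y = C₁e^x + C₂e^(-7x)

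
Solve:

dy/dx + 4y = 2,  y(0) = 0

General solution: y = 1/2 + Ce^(-4x)
Applying y(0) = 0: C = 0 - 1/2 = -1/2
Particular solution: y = 1/2 - (1/2)e^(-4x)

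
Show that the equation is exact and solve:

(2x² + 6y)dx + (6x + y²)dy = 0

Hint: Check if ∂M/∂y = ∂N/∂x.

Verify exactness: ∂M/∂y = ∂N/∂x ✓
Find F(x,y) such that ∂F/∂x = M, ∂F/∂y = N
Solution: 2x³/3 + 6xy + y³/3 = C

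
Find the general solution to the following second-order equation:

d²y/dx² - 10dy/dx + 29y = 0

Characteristic equation: r² - 10r + 29 = 0
Roots: r = 5 ± 2i (complex conjugates)
General solution: y = e^(5x)(C₁cos(2x) + C₂sin(2x))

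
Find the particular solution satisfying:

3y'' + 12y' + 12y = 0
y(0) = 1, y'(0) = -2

General solution: y = (C₁ + C₂x)e^(-2x)
Repeated root r = -2
Applying ICs: C₁ = 1, C₂ = 0
Particular solution: y = e^(-2x)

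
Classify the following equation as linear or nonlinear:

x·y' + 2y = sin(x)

Linear (y and its derivatives appear to the first power only, no products of y terms)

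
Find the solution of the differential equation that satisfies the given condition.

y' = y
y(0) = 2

General solution: y = Ce^x
Applying IC y(0) = 2:
Particular solution: y = 2e^x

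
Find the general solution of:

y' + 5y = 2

Using integrating factor method:

General solution: y = 2/5 + Ce^(-5x)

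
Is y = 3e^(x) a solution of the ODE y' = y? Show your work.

Verification:
y = 3e^(x)
y' = 3e^(x)
y = 3e^(x)
y' = y ✓

Yes, it is a solution.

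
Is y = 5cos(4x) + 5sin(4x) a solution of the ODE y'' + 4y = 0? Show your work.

Verification:
y'' = -80cos(4x) - 80sin(4x)
y'' + 4y ≠ 0 (frequency mismatch: got 16 instead of 4)

No, it is not a solution.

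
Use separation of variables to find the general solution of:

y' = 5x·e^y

Separating variables and integrating:
-e^(-y) = 5x²/2 + C

General solution: y = -ln(C - 5x²/2)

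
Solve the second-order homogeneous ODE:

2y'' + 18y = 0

Characteristic equation: 2r² + 18 = 0
Divide by 2: r² + 9 = 0
Roots: r = ±3i (complex conjugates)
General solution: y = C₁cos(3x) + C₂sin(3x)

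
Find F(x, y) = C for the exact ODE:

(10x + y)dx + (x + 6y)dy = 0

Verify exactness: ∂M/∂y = ∂N/∂x ✓
Find F(x,y) such that ∂F/∂x = M, ∂F/∂y = N
Solution: 5x² + xy + 3y² = C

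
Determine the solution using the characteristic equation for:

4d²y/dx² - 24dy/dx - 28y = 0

Characteristic equation: 4r² - 24r - 28 = 0
Divide by 4: r² - 6r - 7 = 0
Roots: r = 7, -1 (distinct real)
General solution: y = C₁e^(7x) + C₂e^(-x)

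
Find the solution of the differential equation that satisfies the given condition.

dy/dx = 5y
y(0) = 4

General solution: y = Ce^(5x)
Applying IC y(0) = 4:
Particular solution: y = 4e^(5x)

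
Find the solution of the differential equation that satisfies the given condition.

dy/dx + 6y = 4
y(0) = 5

General solution: y = 2/3 + Ce^(-6x)
Applying y(0) = 5: C = 5 - 2/3 = 13/3
Particular solution: y = 2/3 + (13/3)e^(-6x)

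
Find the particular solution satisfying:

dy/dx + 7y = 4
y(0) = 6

General solution: y = 4/7 + Ce^(-7x)
Applying y(0) = 6: C = 6 - 4/7 = 38/7
Particular solution: y = 4/7 + (38/7)e^(-7x)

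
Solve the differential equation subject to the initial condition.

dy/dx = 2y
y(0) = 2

General solution: y = Ce^(2x)
Applying IC y(0) = 2:
Particular solution: y = 2e^(2x)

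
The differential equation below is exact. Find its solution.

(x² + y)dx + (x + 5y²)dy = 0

Verify exactness: ∂M/∂y = ∂N/∂x ✓
Find F(x,y) such that ∂F/∂x = M, ∂F/∂y = N
Solution: x³/3 + xy + 5y³/3 = C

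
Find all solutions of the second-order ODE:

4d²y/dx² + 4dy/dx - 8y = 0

Characteristic equation: 4r² + 4r - 8 = 0
Divide by 4: r² + r - 2 = 0
Roots: r = 1, -2 (distinct real)
General solution: y = C₁e^x + C₂e^(-2x)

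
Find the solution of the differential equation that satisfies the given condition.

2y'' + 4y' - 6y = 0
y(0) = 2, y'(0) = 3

General solution: y = C₁e^x + C₂e^(-3x)
Applying ICs: C₁ = 9/4, C₂ = -1/4
Particular solution: y = (9/4)e^x - (1/4)e^(-3x)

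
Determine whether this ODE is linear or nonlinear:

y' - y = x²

Linear (y and its derivatives appear to the first power only, no products of y terms)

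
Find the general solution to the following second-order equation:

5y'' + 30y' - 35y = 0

Characteristic equation: 5r² + 30r - 35 = 0
Divide by 5: r² + 6r - 7 = 0
Roots: r = 1, -7 (distinct real)
General solution: y = C₁e^x + C₂e^(-7x)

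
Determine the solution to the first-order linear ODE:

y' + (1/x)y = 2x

Using integrating factor method:

General solution: y = (2/3)x^2 + C/x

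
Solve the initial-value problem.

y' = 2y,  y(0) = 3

General solution: y = Ce^(2x)
Applying IC y(0) = 3:
Particular solution: y = 3e^(2x)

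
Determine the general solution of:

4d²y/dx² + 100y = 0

Characteristic equation: 4r² + 100 = 0
Divide by 4: r² + 25 = 0
Roots: r = ±5i (complex conjugates)
General solution: y = C₁cos(5x) + C₂sin(5x)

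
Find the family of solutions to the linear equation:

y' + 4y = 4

Using integrating factor method:

General solution: y = 1 + Ce^(-4x)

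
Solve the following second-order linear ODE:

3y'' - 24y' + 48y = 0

Characteristic equation: 3r² - 24r + 48 = 0
Divide by 3: r² - 8r + 16 = 0
Factored: (r - 4)² = 0
Repeated root: r = 4
General solution: y = (C₁ + C₂x)e^(4x)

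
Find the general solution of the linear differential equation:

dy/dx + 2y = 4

Using integrating factor method:

General solution: y = 2 + Ce^(-2x)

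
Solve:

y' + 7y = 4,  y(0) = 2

General solution: y = 4/7 + Ce^(-7x)
Applying y(0) = 2: C = 2 - 4/7 = 10/7
Particular solution: y = 4/7 + (10/7)e^(-7x)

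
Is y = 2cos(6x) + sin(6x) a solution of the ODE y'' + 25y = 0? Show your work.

Verification:
y'' = -72cos(6x) - 36sin(6x)
y'' + 25y ≠ 0 (frequency mismatch: got 36 instead of 25)

No, it is not a solution.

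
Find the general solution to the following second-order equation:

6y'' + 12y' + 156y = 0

Characteristic equation: 6r² + 12r + 156 = 0
Divide by 6: r² + 2r + 26 = 0
Roots: r = -1 ± 5i (complex conjugates)
General solution: y = e^(-x)(C₁cos(5x) + C₂sin(5x))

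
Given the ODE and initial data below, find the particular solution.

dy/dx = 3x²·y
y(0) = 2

General solution: y = Ce^(x³)
Applying IC y(0) = 2:
Particular solution: y = 2e^(x³)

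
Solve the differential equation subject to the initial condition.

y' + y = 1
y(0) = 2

General solution: y = 1 + Ce^(-x)
Applying y(0) = 2: C = 2 - 1 = 1
Particular solution: y = 1 + e^(-x)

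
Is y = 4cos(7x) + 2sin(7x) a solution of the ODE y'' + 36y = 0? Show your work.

Verification:
y'' = -196cos(7x) - 98sin(7x)
y'' + 36y ≠ 0 (frequency mismatch: got 49 instead of 36)

No, it is not a solution.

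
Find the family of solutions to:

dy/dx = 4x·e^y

Separating variables and integrating:
-e^(-y) = 2x² + C

General solution: y = -ln(C - 2x²)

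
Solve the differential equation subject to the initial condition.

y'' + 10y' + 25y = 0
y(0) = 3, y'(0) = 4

General solution: y = (C₁ + C₂x)e^(-5x)
Repeated root r = -5
Applying ICs: C₁ = 3, C₂ = 19
Particular solution: y = (3 + 19x)e^(-5x)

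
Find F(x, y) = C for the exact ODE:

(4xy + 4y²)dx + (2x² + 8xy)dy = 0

Verify exactness: ∂M/∂y = ∂N/∂x ✓
Find F(x,y) such that ∂F/∂x = M, ∂F/∂y = N
Solution: 2x²y + 4xy² = C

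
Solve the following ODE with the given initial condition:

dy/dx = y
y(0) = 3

General solution: y = Ce^x
Applying IC y(0) = 3:
Particular solution: y = 3e^x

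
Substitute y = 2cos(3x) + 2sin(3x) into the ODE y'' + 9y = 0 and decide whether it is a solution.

Verification:
y'' = -18cos(3x) - 18sin(3x)
y'' + 9y = 0 ✓

Yes, it is a solution.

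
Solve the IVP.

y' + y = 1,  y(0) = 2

General solution: y = 1 + Ce^(-x)
Applying y(0) = 2: C = 2 - 1 = 1
Particular solution: y = 1 + e^(-x)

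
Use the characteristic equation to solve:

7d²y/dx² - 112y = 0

Characteristic equation: 7r² - 112 = 0
Divide by 7: r² - 16 = 0
Roots: r = 4, -4 (distinct real)
General solution: y = C₁e^(4x) + C₂e^(-4x)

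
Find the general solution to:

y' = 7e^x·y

Separating variables and integrating:
ln|y| = 7e^x + C

General solution: y = Ce^(7e^x)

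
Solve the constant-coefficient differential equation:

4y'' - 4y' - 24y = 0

Characteristic equation: 4r² - 4r - 24 = 0
Divide by 4: r² - r - 6 = 0
Roots: r = 3, -2 (distinct real)
General solution: y = C₁e^(3x) + C₂e^(-2x)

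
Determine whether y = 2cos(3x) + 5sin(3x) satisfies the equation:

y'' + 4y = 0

Verification:
y'' = -18cos(3x) - 45sin(3x)
y'' + 4y ≠ 0 (frequency mismatch: got 9 instead of 4)

No, it is not a solution.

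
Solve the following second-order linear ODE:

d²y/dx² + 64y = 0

Characteristic equation: r² + 64 = 0
Roots: r = ±8i (complex conjugates)
General solution: y = C₁cos(8x) + C₂sin(8x)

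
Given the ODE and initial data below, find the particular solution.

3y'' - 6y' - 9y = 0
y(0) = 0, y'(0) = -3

General solution: y = C₁e^(3x) + C₂e^(-x)
Applying ICs: C₁ = -3/4, C₂ = 3/4
Particular solution: y = -(3/4)e^(3x) + (3/4)e^(-x)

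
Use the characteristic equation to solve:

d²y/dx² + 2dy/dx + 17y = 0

Characteristic equation: r² + 2r + 17 = 0
Roots: r = -1 ± 4i (complex conjugates)
General solution: y = e^(-x)(C₁cos(4x) + C₂sin(4x))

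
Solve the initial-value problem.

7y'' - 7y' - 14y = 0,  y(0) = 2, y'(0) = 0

General solution: y = C₁e^(2x) + C₂e^(-x)
Applying ICs: C₁ = 2/3, C₂ = 4/3
Particular solution: y = (2/3)e^(2x) + (4/3)e^(-x)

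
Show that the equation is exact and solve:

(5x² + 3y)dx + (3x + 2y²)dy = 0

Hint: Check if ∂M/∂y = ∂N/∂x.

Verify exactness: ∂M/∂y = ∂N/∂x ✓
Find F(x,y) such that ∂F/∂x = M, ∂F/∂y = N
Solution: 5x³/3 + 3xy + 2y³/3 = C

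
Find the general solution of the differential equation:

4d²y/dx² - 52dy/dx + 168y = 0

Characteristic equation: 4r² - 52r + 168 = 0
Divide by 4: r² - 13r + 42 = 0
Roots: r = 7, 6 (distinct real)
General solution: y = C₁e^(7x) + C₂e^(6x)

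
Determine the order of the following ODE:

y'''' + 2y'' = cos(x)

The order is 4 (highest derivative is of order 4).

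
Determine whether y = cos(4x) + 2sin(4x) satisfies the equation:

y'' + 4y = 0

Verification:
y'' = -16cos(4x) - 32sin(4x)
y'' + 4y ≠ 0 (frequency mismatch: got 16 instead of 4)

No, it is not a solution.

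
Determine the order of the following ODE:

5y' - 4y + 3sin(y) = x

The order is 1 (highest derivative is of order 1).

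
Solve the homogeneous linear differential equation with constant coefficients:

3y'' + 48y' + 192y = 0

Characteristic equation: 3r² + 48r + 192 = 0
Divide by 3: r² + 16r + 64 = 0
Factored: (r + 8)² = 0
Repeated root: r = -8
General solution: y = (C₁ + C₂x)e^(-8x)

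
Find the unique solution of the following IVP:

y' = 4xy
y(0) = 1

General solution: y = Ce^(2x²)
Applying IC y(0) = 1:
Particular solution: y = e^(2x²)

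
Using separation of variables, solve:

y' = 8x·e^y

Separating variables and integrating:
-e^(-y) = 4x² + C

General solution: y = -ln(C - 4x²)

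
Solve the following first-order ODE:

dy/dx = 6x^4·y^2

Separating variables and integrating:
-1/y = 6x^5/5 + C

General solution: y^-1 = (-6/5)x^5 + C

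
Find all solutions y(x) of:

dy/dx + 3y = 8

Using integrating factor method:

General solution: y = 8/3 + Ce^(-3x)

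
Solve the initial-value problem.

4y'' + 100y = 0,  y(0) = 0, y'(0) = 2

General solution: y = C₁cos(5x) + C₂sin(5x)
Complex roots r = ±5i
Applying ICs: C₁ = 0, C₂ = 2/5
Particular solution: y = (2/5)sin(5x)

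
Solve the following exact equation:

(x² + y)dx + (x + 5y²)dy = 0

Verify exactness: ∂M/∂y = ∂N/∂x ✓
Find F(x,y) such that ∂F/∂x = M, ∂F/∂y = N
Solution: x³/3 + xy + 5y³/3 = C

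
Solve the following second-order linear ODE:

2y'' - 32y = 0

Characteristic equation: 2r² - 32 = 0
Divide by 2: r² - 16 = 0
Roots: r = 4, -4 (distinct real)
General solution: y = C₁e^(4x) + C₂e^(-4x)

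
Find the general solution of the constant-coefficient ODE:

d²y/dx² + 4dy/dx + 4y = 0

Characteristic equation: r² + 4r + 4 = 0
Factored: (r + 2)² = 0
Repeated root: r = -2
General solution: y = (C₁ + C₂x)e^(-2x)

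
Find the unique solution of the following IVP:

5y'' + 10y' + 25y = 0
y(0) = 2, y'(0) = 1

General solution: y = e^(-x)(C₁cos(2x) + C₂sin(2x))
Complex roots r = -1 ± 2i
Applying ICs: C₁ = 2, C₂ = 3/2
Particular solution: y = e^(-x)(2cos(2x) + (3/2)sin(2x))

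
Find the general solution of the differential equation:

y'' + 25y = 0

Characteristic equation: r² + 25 = 0
Roots: r = ±5i (complex conjugates)
General solution: y = C₁cos(5x) + C₂sin(5x)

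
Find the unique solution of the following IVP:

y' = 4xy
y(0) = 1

General solution: y = Ce^(2x²)
Applying IC y(0) = 1:
Particular solution: y = e^(2x²)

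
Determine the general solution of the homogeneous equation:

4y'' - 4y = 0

Characteristic equation: 4r² - 4 = 0
Divide by 4: r² - 1 = 0
Roots: r = 1, -1 (distinct real)
General solution: y = C₁e^x + C₂e^(-x)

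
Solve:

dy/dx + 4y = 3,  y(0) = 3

General solution: y = 3/4 + Ce^(-4x)
Applying y(0) = 3: C = 3 - 3/4 = 9/4
Particular solution: y = 3/4 + (9/4)e^(-4x)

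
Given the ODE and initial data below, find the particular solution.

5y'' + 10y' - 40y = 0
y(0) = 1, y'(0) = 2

General solution: y = C₁e^(2x) + C₂e^(-4x)
Applying ICs: C₁ = 1, C₂ = 0
Particular solution: y = e^(2x)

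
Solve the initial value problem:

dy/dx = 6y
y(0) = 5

General solution: y = Ce^(6x)
Applying IC y(0) = 5:
Particular solution: y = 5e^(6x)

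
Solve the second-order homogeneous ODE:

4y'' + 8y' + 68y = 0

Characteristic equation: 4r² + 8r + 68 = 0
Divide by 4: r² + 2r + 17 = 0
Roots: r = -1 ± 4i (complex conjugates)
General solution: y = e^(-x)(C₁cos(4x) + C₂sin(4x))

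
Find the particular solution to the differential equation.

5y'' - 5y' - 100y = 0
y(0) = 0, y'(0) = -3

General solution: y = C₁e^(5x) + C₂e^(-4x)
Applying ICs: C₁ = -1/3, C₂ = 1/3
Particular solution: y = -(1/3)e^(5x) + (1/3)e^(-4x)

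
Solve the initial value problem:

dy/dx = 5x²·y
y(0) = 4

General solution: y = Ce^(5x³/3)
Applying IC y(0) = 4:
Particular solution: y = 4e^(5x³/3)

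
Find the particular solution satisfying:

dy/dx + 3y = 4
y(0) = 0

General solution: y = 4/3 + Ce^(-3x)
Applying y(0) = 0: C = 0 - 4/3 = -4/3
Particular solution: y = 4/3 - (4/3)e^(-3x)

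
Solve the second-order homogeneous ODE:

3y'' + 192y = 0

Characteristic equation: 3r² + 192 = 0
Divide by 3: r² + 64 = 0
Roots: r = ±8i (complex conjugates)
General solution: y = C₁cos(8x) + C₂sin(8x)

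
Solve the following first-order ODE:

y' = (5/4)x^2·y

Separating variables and integrating:
ln|y| = 5x^3/12 + C

General solution: y = Ce^(5x^3/12)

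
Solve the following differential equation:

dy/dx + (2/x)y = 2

Using integrating factor method:

General solution: y = (2/3)x + Cx^(-2)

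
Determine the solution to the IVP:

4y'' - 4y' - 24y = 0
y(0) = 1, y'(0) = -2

General solution: y = C₁e^(3x) + C₂e^(-2x)
Applying ICs: C₁ = 0, C₂ = 1
Particular solution: y = e^(-2x)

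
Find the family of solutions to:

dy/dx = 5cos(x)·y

Separating variables and integrating:
ln|y| = 5sin(x) + C

General solution: y = Ce^(5sin(x))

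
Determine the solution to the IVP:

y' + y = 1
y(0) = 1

General solution: y = 1 + Ce^(-x)
Applying y(0) = 1: C = 1 - 1 = 0
Particular solution: y = 1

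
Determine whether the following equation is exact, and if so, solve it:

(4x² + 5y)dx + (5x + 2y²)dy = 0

Verify exactness: ∂M/∂y = ∂N/∂x ✓
Find F(x,y) such that ∂F/∂x = M, ∂F/∂y = N
Solution: 4x³/3 + 5xy + 2y³/3 = C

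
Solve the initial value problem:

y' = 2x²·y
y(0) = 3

General solution: y = Ce^(2x³/3)
Applying IC y(0) = 3:
Particular solution: y = 3e^(2x³/3)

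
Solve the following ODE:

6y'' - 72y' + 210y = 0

Characteristic equation: 6r² - 72r + 210 = 0
Divide by 6: r² - 12r + 35 = 0
Roots: r = 5, 7 (distinct real)
General solution: y = C₁e^(5x) + C₂e^(7x)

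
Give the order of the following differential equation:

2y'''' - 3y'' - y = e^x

The order is 4 (highest derivative is of order 4).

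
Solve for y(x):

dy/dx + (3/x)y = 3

Using integrating factor method:

General solution: y = (3/4)x + Cx^(-3)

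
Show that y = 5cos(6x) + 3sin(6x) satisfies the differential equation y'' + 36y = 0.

Verification:
y'' = -180cos(6x) - 108sin(6x)
y'' + 36y = 0 ✓

Yes, it is a solution.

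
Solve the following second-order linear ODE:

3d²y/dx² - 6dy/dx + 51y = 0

Characteristic equation: 3r² - 6r + 51 = 0
Divide by 3: r² - 2r + 17 = 0
Roots: r = 1 ± 4i (complex conjugates)
General solution: y = e^x(C₁cos(4x) + C₂sin(4x))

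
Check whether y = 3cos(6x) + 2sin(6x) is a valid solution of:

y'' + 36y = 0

Verification:
y'' = -108cos(6x) - 72sin(6x)
y'' + 36y = 0 ✓

Yes, it is a solution.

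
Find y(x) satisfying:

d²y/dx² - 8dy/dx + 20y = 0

Characteristic equation: r² - 8r + 20 = 0
Roots: r = 4 ± 2i (complex conjugates)
General solution: y = e^(4x)(C₁cos(2x) + C₂sin(2x))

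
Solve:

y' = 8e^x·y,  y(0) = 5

General solution: y = Ce^(8e^x)
Applying IC y(0) = 5:
Particular solution: y = 5e^(8(e^x - 1))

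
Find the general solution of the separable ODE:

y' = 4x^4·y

Separating variables and integrating:
ln|y| = 4x^5/5 + C

General solution: y = Ce^(4x^5/5)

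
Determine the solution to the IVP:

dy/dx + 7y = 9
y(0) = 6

General solution: y = 9/7 + Ce^(-7x)
Applying y(0) = 6: C = 6 - 9/7 = 33/7
Particular solution: y = 9/7 + (33/7)e^(-7x)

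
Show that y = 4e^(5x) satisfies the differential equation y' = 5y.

Verification:
y = 4e^(5x)
y' = 20e^(5x)
5y = 20e^(5x)
y' = 5y ✓

Yes, it is a solution.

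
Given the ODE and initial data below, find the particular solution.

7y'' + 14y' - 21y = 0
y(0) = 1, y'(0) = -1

General solution: y = C₁e^x + C₂e^(-3x)
Applying ICs: C₁ = 1/2, C₂ = 1/2
Particular solution: y = (1/2)e^x + (1/2)e^(-3x)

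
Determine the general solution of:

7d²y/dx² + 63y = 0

Characteristic equation: 7r² + 63 = 0
Divide by 7: r² + 9 = 0
Roots: r = ±3i (complex conjugates)
General solution: y = C₁cos(3x) + C₂sin(3x)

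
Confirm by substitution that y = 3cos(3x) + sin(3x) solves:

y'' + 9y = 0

Verification:
y'' = -27cos(3x) - 9sin(3x)
y'' + 9y = 0 ✓

Yes, it is a solution.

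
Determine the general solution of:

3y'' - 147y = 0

Characteristic equation: 3r² - 147 = 0
Divide by 3: r² - 49 = 0
Roots: r = 7, -7 (distinct real)
General solution: y = C₁e^(7x) + C₂e^(-7x)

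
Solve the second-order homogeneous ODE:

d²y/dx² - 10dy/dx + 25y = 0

Characteristic equation: r² - 10r + 25 = 0
Factored: (r - 5)² = 0
Repeated root: r = 5
General solution: y = (C₁ + C₂x)e^(5x)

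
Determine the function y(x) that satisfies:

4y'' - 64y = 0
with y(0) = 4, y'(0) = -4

General solution: y = C₁e^(4x) + C₂e^(-4x)
Applying ICs: C₁ = 3/2, C₂ = 5/2
Particular solution: y = (3/2)e^(4x) + (5/2)e^(-4x)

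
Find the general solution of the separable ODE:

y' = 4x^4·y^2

Separating variables and integrating:
-1/y = 4x^5/5 + C

General solution: y^-1 = (-4/5)x^5 + C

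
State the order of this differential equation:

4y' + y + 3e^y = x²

The order is 1 (highest derivative is of order 1).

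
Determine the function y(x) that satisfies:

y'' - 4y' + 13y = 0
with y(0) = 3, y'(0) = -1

General solution: y = e^(2x)(C₁cos(3x) + C₂sin(3x))
Complex roots r = 2 ± 3i
Applying ICs: C₁ = 3, C₂ = -7/3
Particular solution: y = e^(2x)(3cos(3x) - (7/3)sin(3x))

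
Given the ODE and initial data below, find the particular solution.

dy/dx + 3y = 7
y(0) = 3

General solution: y = 7/3 + Ce^(-3x)
Applying y(0) = 3: C = 3 - 7/3 = 2/3
Particular solution: y = 7/3 + (2/3)e^(-3x)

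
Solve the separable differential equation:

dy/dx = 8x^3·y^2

Separating variables and integrating:
-1/y = 2x^4 + C

General solution: y^-1 = -2x^4 + C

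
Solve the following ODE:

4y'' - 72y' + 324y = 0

Characteristic equation: 4r² - 72r + 324 = 0
Divide by 4: r² - 18r + 81 = 0
Factored: (r - 9)² = 0
Repeated root: r = 9
General solution: y = (C₁ + C₂x)e^(9x)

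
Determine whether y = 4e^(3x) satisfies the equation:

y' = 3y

Verification:
y = 4e^(3x)
y' = 12e^(3x)
3y = 12e^(3x)
y' = 3y ✓

Yes, it is a solution.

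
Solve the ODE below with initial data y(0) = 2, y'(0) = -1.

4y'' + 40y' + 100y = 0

General solution: y = (C₁ + C₂x)e^(-5x)
Repeated root r = -5
Applying ICs: C₁ = 2, C₂ = 9
Particular solution: y = (2 + 9x)e^(-5x)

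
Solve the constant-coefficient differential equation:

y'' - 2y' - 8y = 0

Characteristic equation: r² - 2r - 8 = 0
Roots: r = 4, -2 (distinct real)
General solution: y = C₁e^(4x) + C₂e^(-2x)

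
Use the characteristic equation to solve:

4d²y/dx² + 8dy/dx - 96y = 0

Characteristic equation: 4r² + 8r - 96 = 0
Divide by 4: r² + 2r - 24 = 0
Roots: r = 4, -6 (distinct real)
General solution: y = C₁e^(4x) + C₂e^(-6x)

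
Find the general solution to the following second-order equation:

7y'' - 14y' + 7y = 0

Characteristic equation: 7r² - 14r + 7 = 0
Divide by 7: r² - 2r + 1 = 0
Factored: (r - 1)² = 0
Repeated root: r = 1
General solution: y = (C₁ + C₂x)e^x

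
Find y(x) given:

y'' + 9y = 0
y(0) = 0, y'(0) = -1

General solution: y = C₁cos(3x) + C₂sin(3x)
Complex roots r = ±3i
Applying ICs: C₁ = 0, C₂ = -1/3
Particular solution: y = -(1/3)sin(3x)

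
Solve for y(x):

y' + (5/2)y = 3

Using integrating factor method:

General solution: y = 6/5 + Ce^(-5x/2)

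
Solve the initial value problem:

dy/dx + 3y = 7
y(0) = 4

General solution: y = 7/3 + Ce^(-3x)
Applying y(0) = 4: C = 4 - 7/3 = 5/3
Particular solution: y = 7/3 + (5/3)e^(-3x)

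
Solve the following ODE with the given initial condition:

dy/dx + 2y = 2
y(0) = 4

General solution: y = 1 + Ce^(-2x)
Applying y(0) = 4: C = 4 - 1 = 3
Particular solution: y = 1 + 3e^(-2x)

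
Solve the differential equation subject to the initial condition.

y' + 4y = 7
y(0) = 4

General solution: y = 7/4 + Ce^(-4x)
Applying y(0) = 4: C = 4 - 7/4 = 9/4
Particular solution: y = 7/4 + (9/4)e^(-4x)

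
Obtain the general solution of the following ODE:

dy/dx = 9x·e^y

Separating variables and integrating:
-e^(-y) = 9x²/2 + C

General solution: y = -ln(C - 9x²/2)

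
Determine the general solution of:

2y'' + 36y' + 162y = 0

Characteristic equation: 2r² + 36r + 162 = 0
Divide by 2: r² + 18r + 81 = 0
Factored: (r + 9)² = 0
Repeated root: r = -9
General solution: y = (C₁ + C₂x)e^(-9x)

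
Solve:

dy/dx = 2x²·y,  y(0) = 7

General solution: y = Ce^(2x³/3)
Applying IC y(0) = 7:
Particular solution: y = 7e^(2x³/3)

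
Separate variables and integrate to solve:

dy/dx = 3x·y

Separating variables and integrating:
ln|y| = 3x^2/2 + C

General solution: y = Ce^(3x^2/2)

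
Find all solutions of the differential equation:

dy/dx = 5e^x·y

Separating variables and integrating:
ln|y| = 5e^x + C

General solution: y = Ce^(5e^x)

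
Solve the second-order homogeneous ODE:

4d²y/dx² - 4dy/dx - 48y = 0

Characteristic equation: 4r² - 4r - 48 = 0
Divide by 4: r² - r - 12 = 0
Roots: r = 4, -3 (distinct real)
General solution: y = C₁e^(4x) + C₂e^(-3x)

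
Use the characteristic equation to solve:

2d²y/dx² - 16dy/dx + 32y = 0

Characteristic equation: 2r² - 16r + 32 = 0
Divide by 2: r² - 8r + 16 = 0
Factored: (r - 4)² = 0
Repeated root: r = 4
General solution: y = (C₁ + C₂x)e^(4x)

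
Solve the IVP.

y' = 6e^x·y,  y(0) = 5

General solution: y = Ce^(6e^x)
Applying IC y(0) = 5:
Particular solution: y = 5e^(6(e^x - 1))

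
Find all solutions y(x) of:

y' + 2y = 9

Using integrating factor method:

General solution: y = 9/2 + Ce^(-2x)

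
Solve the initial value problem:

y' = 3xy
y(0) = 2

General solution: y = Ce^(3x²/2)
Applying IC y(0) = 2:
Particular solution: y = 2e^(3x²/2)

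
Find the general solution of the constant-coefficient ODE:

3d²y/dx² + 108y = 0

Characteristic equation: 3r² + 108 = 0
Divide by 3: r² + 36 = 0
Roots: r = ±6i (complex conjugates)
General solution: y = C₁cos(6x) + C₂sin(6x)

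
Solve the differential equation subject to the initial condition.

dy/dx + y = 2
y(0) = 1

General solution: y = 2 + Ce^(-x)
Applying y(0) = 1: C = 1 - 2 = -1
Particular solution: y = 2 - e^(-x)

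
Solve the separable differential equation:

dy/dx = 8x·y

Separating variables and integrating:
ln|y| = 4x^2 + C

General solution: y = Ce^(4x^2)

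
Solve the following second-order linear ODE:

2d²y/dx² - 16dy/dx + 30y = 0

Characteristic equation: 2r² - 16r + 30 = 0
Divide by 2: r² - 8r + 15 = 0
Roots: r = 5, 3 (distinct real)
General solution: y = C₁e^(5x) + C₂e^(3x)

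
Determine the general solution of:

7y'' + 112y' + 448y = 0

Characteristic equation: 7r² + 112r + 448 = 0
Divide by 7: r² + 16r + 64 = 0
Factored: (r + 8)² = 0
Repeated root: r = -8
General solution: y = (C₁ + C₂x)e^(-8x)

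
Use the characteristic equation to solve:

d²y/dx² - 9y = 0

Characteristic equation: r² - 9 = 0
Roots: r = 3, -3 (distinct real)
General solution: y = C₁e^(3x) + C₂e^(-3x)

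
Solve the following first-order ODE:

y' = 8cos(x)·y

Separating variables and integrating:
ln|y| = 8sin(x) + C

General solution: y = Ce^(8sin(x))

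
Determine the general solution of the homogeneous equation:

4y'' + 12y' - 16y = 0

Characteristic equation: 4r² + 12r - 16 = 0
Divide by 4: r² + 3r - 4 = 0
Roots: r = 1, -4 (distinct real)
General solution: y = C₁e^x + C₂e^(-4x)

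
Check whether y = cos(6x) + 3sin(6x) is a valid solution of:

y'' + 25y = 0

Verification:
y'' = -36cos(6x) - 108sin(6x)
y'' + 25y ≠ 0 (frequency mismatch: got 36 instead of 25)

No, it is not a solution.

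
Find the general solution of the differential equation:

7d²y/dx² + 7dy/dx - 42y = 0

Characteristic equation: 7r² + 7r - 42 = 0
Divide by 7: r² + r - 6 = 0
Roots: r = 2, -3 (distinct real)
General solution: y = C₁e^(2x) + C₂e^(-3x)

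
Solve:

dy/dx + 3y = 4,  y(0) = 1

General solution: y = 4/3 + Ce^(-3x)
Applying y(0) = 1: C = 1 - 4/3 = -1/3
Particular solution: y = 4/3 - (1/3)e^(-3x)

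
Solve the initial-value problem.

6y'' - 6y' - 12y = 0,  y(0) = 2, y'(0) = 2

General solution: y = C₁e^(2x) + C₂e^(-x)
Applying ICs: C₁ = 4/3, C₂ = 2/3
Particular solution: y = (4/3)e^(2x) + (2/3)e^(-x)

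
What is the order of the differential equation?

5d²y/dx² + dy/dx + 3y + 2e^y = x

The order is 2 (highest derivative is of order 2).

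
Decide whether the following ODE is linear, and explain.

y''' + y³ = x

Nonlinear (y³ term)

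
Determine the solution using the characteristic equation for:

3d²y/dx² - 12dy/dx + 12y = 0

Characteristic equation: 3r² - 12r + 12 = 0
Divide by 3: r² - 4r + 4 = 0
Factored: (r - 2)² = 0
Repeated root: r = 2
General solution: y = (C₁ + C₂x)e^(2x)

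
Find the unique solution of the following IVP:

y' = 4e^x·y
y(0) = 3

General solution: y = Ce^(4e^x)
Applying IC y(0) = 3:
Particular solution: y = 3e^(4(e^x - 1))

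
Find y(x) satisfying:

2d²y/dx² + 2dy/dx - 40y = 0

Characteristic equation: 2r² + 2r - 40 = 0
Divide by 2: r² + r - 20 = 0
Roots: r = 4, -5 (distinct real)
General solution: y = C₁e^(4x) + C₂e^(-5x)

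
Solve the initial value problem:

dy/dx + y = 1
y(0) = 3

General solution: y = 1 + Ce^(-x)
Applying y(0) = 3: C = 3 - 1 = 2
Particular solution: y = 1 + 2e^(-x)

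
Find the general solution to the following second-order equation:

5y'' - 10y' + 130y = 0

Characteristic equation: 5r² - 10r + 130 = 0
Divide by 5: r² - 2r + 26 = 0
Roots: r = 1 ± 5i (complex conjugates)
General solution: y = e^x(C₁cos(5x) + C₂sin(5x))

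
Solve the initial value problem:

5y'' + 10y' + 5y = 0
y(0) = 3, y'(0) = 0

General solution: y = (C₁ + C₂x)e^(-x)
Repeated root r = -1
Applying ICs: C₁ = 3, C₂ = 3
Particular solution: y = (3 + 3x)e^(-x)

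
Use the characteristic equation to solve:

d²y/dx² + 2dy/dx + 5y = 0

Characteristic equation: r² + 2r + 5 = 0
Roots: r = -1 ± 2i (complex conjugates)
General solution: y = e^(-x)(C₁cos(2x) + C₂sin(2x))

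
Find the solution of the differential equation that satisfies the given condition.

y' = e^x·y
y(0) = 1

General solution: y = Ce^(e^x)
Applying IC y(0) = 1:
Particular solution: y = e^(e^x - 1)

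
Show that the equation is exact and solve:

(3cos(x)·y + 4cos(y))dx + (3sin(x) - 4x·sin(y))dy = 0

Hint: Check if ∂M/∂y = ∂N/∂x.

Verify exactness: ∂M/∂y = ∂N/∂x ✓
Find F(x,y) such that ∂F/∂x = M, ∂F/∂y = N
Solution: 3sin(x)·y + 4x·cos(y) = C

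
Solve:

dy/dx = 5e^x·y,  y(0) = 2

General solution: y = Ce^(5e^x)
Applying IC y(0) = 2:
Particular solution: y = 2e^(5(e^x - 1))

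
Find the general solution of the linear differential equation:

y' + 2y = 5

Using integrating factor method:

General solution: y = 5/2 + Ce^(-2x)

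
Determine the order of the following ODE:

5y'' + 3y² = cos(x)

The order is 2 (highest derivative is of order 2).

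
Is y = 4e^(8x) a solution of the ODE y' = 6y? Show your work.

Verification:
y = 4e^(8x)
y' = 32e^(8x)
But 6y = 24e^(8x)
y' ≠ 6y — the derivative does not match

No, it is not a solution.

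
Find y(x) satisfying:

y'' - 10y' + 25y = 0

Characteristic equation: r² - 10r + 25 = 0
Factored: (r - 5)² = 0
Repeated root: r = 5
General solution: y = (C₁ + C₂x)e^(5x)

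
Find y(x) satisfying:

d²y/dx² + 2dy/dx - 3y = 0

Characteristic equation: r² + 2r - 3 = 0
Roots: r = 1, -3 (distinct real)
General solution: y = C₁e^x + C₂e^(-3x)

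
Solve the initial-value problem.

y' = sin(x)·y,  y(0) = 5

General solution: y = Ce^(-cos(x))
Applying IC y(0) = 5:
Particular solution: y = 5e^(1-cos(x))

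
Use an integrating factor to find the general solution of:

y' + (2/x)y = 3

Using integrating factor method:

General solution: y = x + Cx^(-2)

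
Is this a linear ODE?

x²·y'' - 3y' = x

Yes. Linear (y and its derivatives appear to the first power only, no products of y terms)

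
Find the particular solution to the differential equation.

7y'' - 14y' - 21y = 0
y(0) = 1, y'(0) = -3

General solution: y = C₁e^(3x) + C₂e^(-x)
Applying ICs: C₁ = -1/2, C₂ = 3/2
Particular solution: y = -(1/2)e^(3x) + (3/2)e^(-x)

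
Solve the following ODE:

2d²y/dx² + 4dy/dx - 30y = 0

Characteristic equation: 2r² + 4r - 30 = 0
Divide by 2: r² + 2r - 15 = 0
Roots: r = 3, -5 (distinct real)
General solution: y = C₁e^(3x) + C₂e^(-5x)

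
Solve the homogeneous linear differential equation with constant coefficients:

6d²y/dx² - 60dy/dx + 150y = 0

Characteristic equation: 6r² - 60r + 150 = 0
Divide by 6: r² - 10r + 25 = 0
Factored: (r - 5)² = 0
Repeated root: r = 5
General solution: y = (C₁ + C₂x)e^(5x)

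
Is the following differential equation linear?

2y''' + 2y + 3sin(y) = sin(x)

No. Nonlinear (sin(y) is nonlinear in y)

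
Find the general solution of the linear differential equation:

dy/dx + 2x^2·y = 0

Using integrating factor method:

General solution: y = Ce^(-2x^3/3)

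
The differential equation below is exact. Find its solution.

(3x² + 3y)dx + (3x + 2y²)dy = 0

Verify exactness: ∂M/∂y = ∂N/∂x ✓
Find F(x,y) such that ∂F/∂x = M, ∂F/∂y = N
Solution: x³ + 3xy + 2y³/3 = C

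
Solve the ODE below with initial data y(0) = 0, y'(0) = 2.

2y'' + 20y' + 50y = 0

General solution: y = (C₁ + C₂x)e^(-5x)
Repeated root r = -5
Applying ICs: C₁ = 0, C₂ = 2
Particular solution: y = 2xe^(-5x)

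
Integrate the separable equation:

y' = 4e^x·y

Separating variables and integrating:
ln|y| = 4e^x + C

General solution: y = Ce^(4e^x)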